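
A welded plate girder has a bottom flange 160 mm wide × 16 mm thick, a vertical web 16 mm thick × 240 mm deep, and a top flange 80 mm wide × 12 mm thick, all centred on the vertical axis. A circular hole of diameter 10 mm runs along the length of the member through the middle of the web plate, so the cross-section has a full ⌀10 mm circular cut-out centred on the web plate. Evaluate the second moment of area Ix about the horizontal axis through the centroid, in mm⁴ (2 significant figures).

Ix ≈ 7.0 × 10⁷ mm⁴

Split into non-overlapping primitives; take the origin at the lower-left of the bounding box.
Bottom plate: 160 × 16, A = 2 560 mm², y = 8 mm, Ī = 54 613 mm⁴.
Web plate: 16 × 240, A = 3 840 mm², y = 136 mm, Ī = 18 432 000 mm⁴.
Top plate: 80 × 12, A = 960 mm², y = 262 mm, Ī = 11 520 mm⁴.
Hole (subtracted): ⌀10, A = 78.54 mm², y = 136 mm, Ī = 490.9 mm⁴.
Centroid: ȳ = ΣA·y / ΣA = 107.6 mm.
Transfer each piece to the horizontal axis through the centroid using Ī + A·d² with d = y − 107.6:
  bottom plate: d = -99.61 mm → contributes +25 455 369 mm⁴
  web plate: d = 28.39 mm → contributes +21 526 990 mm⁴
  top plate: d = 154.4 mm → contributes +22 894 315 mm⁴
  hole: d = 28.39 mm → contributes −63 793 mm⁴
Total I = 69 812 880 mm⁴.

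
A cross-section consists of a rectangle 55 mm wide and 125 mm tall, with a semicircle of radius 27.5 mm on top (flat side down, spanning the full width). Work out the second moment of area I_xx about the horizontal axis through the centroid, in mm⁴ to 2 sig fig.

Split into non-overlapping primitives; take the origin at the lower-left of the bounding box.
Rectangular body: 55 × 125, A = 6 875 mm², y = 62.5 mm, Ī = 8 951 823 mm⁴.
Semicircular cap: semicircle r = 27.5, A = 1 188 mm², y = 136.7 mm, Ī = 62 772 mm⁴.
Centroid: ȳ = ΣA·y / ΣA = 73.43 mm.
Transfer each piece to the horizontal axis through the centroid using Ī + A·d² with d = y − 73.43:
  rectangular body: d = -10.93 mm → contributes +9 772 801 mm⁴
  semicircular cap: d = 63.24 mm → contributes +4 814 144 mm⁴
Total I = 14 586 945 mm⁴.

I_xx ≈ 1.5 × 10⁷ mm⁴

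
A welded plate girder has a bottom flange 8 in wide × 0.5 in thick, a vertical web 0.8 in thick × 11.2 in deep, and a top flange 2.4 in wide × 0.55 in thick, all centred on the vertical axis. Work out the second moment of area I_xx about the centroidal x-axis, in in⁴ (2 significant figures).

I_xx ≈ 260 in⁴

Split into non-overlapping primitives; take the origin at the lower-left of the bounding box.
Bottom plate: 8 × 0.5, A = 4 in², y = 0.25 in, Ī = 0.08333 in⁴.
Web plate: 0.8 × 11.2, A = 8.96 in², y = 6.1 in, Ī = 93.66 in⁴.
Top plate: 2.4 × 0.55, A = 1.32 in², y = 11.98 in, Ī = 0.03328 in⁴.
Centroid: ȳ = ΣA·y / ΣA = 5.004 in.
Transfer each piece to the centroidal x-axis using Ī + A·d² with d = y − 5.004:
  bottom plate: d = -4.754 in → contributes +90.5 in⁴
  web plate: d = 1.096 in → contributes +104.4 in⁴
  top plate: d = 6.971 in → contributes +64.17 in⁴
Total I = 259.1 in⁴.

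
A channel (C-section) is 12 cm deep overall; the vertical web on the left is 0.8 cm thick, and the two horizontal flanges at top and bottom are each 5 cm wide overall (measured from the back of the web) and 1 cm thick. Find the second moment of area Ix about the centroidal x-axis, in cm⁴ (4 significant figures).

Ix ≈ 370.0 cm⁴

Break the section into simple shapes (no overlaps), measuring from the bottom-left corner of the bounding box.
Web: 0.8 × 12, A = 9.6 cm², y = 6 cm, Ī = 115.2 cm⁴.
Top flange (beyond web): 4.2 × 1, A = 4.2 cm², y = 11.5 cm, Ī = 0.35 cm⁴.
Bottom flange (beyond web): 4.2 × 1, A = 4.2 cm², y = 0.5 cm, Ī = 0.35 cm⁴.
By symmetry the centroid is at mid-height, ȳ = 6 cm.
Transfer each piece to the centroidal x-axis using Ī + A·d² with d = y − 6:
  web: d = 0 cm → contributes +115.2 cm⁴
  top flange (beyond web): d = 5.5 cm → contributes +127.4 cm⁴
  bottom flange (beyond web): d = -5.5 cm → contributes +127.4 cm⁴
Total I = 370 cm⁴.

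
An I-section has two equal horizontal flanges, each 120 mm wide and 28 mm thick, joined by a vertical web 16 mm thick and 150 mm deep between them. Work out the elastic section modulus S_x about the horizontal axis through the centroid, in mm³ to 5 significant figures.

S_x ≈ 5.6474 × 10⁵ mm³

Treat the section as a set of non-overlapping primitives; coordinates are from the bounding-box lower-left.
Bottom flange: 120 × 28, A = 3 360 mm², y = 14 mm, Ī = 219 520 mm⁴.
Web: 16 × 150, A = 2 400 mm², y = 103 mm, Ī = 4 500 000 mm⁴.
Top flange: 120 × 28, A = 3 360 mm², y = 192 mm, Ī = 219 520 mm⁴.
By symmetry the centroid is at mid-height, ȳ = 103 mm.
Transfer each piece to the horizontal axis through the centroid using Ī + A·d² with d = y − 103:
  bottom flange: d = -89 mm → contributes +26 834 080 mm⁴
  web: d = 0 mm → contributes +4 500 000 mm⁴
  top flange: d = 89 mm → contributes +26 834 080 mm⁴
Total I = 58 168 160 mm⁴.
Extreme fibre distance c = 103 mm; S = I/c = 564739.4 mm³.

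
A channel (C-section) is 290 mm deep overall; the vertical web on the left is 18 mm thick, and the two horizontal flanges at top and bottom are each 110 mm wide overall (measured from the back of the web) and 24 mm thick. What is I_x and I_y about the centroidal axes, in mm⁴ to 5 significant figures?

I_x ≈ 1.1491 × 10⁸ mm⁴, I_y ≈ 1.0492 × 10⁷ mm⁴

Treat the section as a set of non-overlapping primitives; coordinates are from the bounding-box lower-left.
Web: 18 × 290, A = 5 220 mm², y = 145 mm, Ī = 36 583 500 mm⁴.
Top flange (beyond web): 92 × 24, A = 2 208 mm², y = 278 mm, Ī = 105 984 mm⁴.
Bottom flange (beyond web): 92 × 24, A = 2 208 mm², y = 12 mm, Ī = 105 984 mm⁴.
By symmetry the centroid is at mid-height, ȳ = 145 mm.
Transfer each piece to the centroidal x-axis using Ī + A·d² with d = y − 145:
  web: d = 0 mm → contributes +36 583 500 mm⁴
  top flange (beyond web): d = 133 mm → contributes +39 163 296 mm⁴
  bottom flange (beyond web): d = -133 mm → contributes +39 163 296 mm⁴
Total I = 114 910 092 mm⁴.
For the y-axis: x̄ = 34.20548 mm.
Repeating about the centroidal y-axis gives I_y = 10 492 185 mm⁴.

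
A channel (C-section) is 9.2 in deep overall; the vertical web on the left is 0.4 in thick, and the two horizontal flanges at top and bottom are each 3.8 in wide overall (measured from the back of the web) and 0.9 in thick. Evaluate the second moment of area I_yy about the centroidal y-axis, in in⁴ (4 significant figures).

Decompose the section into non-overlapping parts with the origin at the bottom-left of its bounding rectangle.
Web: 0.4 × 9.2, A = 3.68 in², x = 0.2 in, Ī = 0.0490667 in⁴.
Top flange (beyond web): 3.4 × 0.9, A = 3.06 in², x = 2.1 in, Ī = 2.9478 in⁴.
Bottom flange (beyond web): 3.4 × 0.9, A = 3.06 in², x = 2.1 in, Ī = 2.9478 in⁴.
Centroid: x̄ = ΣA·x / ΣA = 1.38653 in.
Transfer each piece to the centroidal y-axis using Ī + A·d² with d = x − 1.38653:
  web: d = -1.18653 in → contributes +5.22997 in⁴
  top flange (beyond web): d = 0.713469 in → contributes +4.50546 in⁴
  bottom flange (beyond web): d = 0.713469 in → contributes +4.50546 in⁴
Total I = 14.2409 in⁴.

I_yy ≈ 14.24 in⁴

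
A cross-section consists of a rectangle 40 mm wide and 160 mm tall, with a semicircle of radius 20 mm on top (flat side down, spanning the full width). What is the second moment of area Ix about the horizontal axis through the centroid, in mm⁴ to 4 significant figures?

Ix ≈ 1.815 × 10⁷ mm⁴

Treat the section as a set of non-overlapping primitives; coordinates are from the bounding-box lower-left.
Rectangular body: 40 × 160, A = 6 400 mm², y = 80 mm, Ī = 13 653 333 mm⁴.
Semicircular cap: semicircle r = 20, A = 628.319 mm², y = 168.488 mm, Ī = 17561.1 mm⁴.
Centroid: ȳ = ΣA·y / ΣA = 87.9107 mm.
Transfer each piece to the horizontal axis through the centroid using Ī + A·d² with d = y − 87.9107:
  rectangular body: d = -7.91069 mm → contributes +14 053 839 mm⁴
  semicircular cap: d = 80.5776 mm → contributes +4 097 074 mm⁴
Total I = 18 150 912 mm⁴.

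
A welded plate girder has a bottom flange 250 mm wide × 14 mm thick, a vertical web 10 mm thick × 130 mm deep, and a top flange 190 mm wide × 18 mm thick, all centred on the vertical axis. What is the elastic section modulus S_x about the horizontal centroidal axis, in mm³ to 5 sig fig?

Split into non-overlapping primitives; take the origin at the lower-left of the bounding box.
Bottom plate: 250 × 14, A = 3 500 mm², y = 7 mm, Ī = 57166.67 mm⁴.
Web plate: 10 × 130, A = 1 300 mm², y = 79 mm, Ī = 1 830 833 mm⁴.
Top plate: 190 × 18, A = 3 420 mm², y = 153 mm, Ī = 92 340 mm⁴.
Centroid: ȳ = ΣA·y / ΣA = 79.13139 mm.
Transfer each piece to the horizontal centroidal axis using Ī + A·d² with d = y − 79.13139:
  bottom plate: d = -72.13139 mm → contributes +18 267 446 mm⁴
  web plate: d = -0.1313869 mm → contributes +1 830 856 mm⁴
  top plate: d = 73.86861 mm → contributes +18 753 816 mm⁴
Total I = 38 852 118 mm⁴.
Extreme fibre distance c = 82.86861 mm; S = I/c = 468 840 mm³.

S_x ≈ 4.6884 × 10⁵ mm³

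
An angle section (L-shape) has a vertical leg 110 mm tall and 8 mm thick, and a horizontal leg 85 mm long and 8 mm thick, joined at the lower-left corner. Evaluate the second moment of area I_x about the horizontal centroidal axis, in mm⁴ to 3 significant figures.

Treat the section as a set of non-overlapping primitives; coordinates are from the bounding-box lower-left.
Vertical leg: 8 × 110, A = 880 mm², y = 55 mm, Ī = 887 333 mm⁴.
Horizontal leg (remainder): 77 × 8, A = 616 mm², y = 4 mm, Ī = 3285.3 mm⁴.
Centroid: ȳ = ΣA·y / ΣA = 34 mm.
Transfer each piece to the horizontal centroidal axis using Ī + A·d² with d = y − 34:
  vertical leg: d = 21 mm → contributes +1 275 413 mm⁴
  horizontal leg (remainder): d = -30 mm → contributes +557 685 mm⁴
Total I = 1 833 099 mm⁴.

I_x ≈ 1.83 × 10⁶ mm⁴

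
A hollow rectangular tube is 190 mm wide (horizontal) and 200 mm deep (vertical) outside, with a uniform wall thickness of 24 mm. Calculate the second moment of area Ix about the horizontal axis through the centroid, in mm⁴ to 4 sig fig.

Treat the section as a set of non-overlapping primitives; coordinates are from the bounding-box lower-left.
Outer rectangle: 190 × 200, A = 38 000 mm², y = 100 mm, Ī = 126 666 667 mm⁴.
Inner void (subtracted): 142 × 152, A = 21 584 mm², y = 100 mm, Ī = 41 556 395 mm⁴.
By symmetry the centroid is at mid-height, ȳ = 100 mm.
All pieces are centred on the horizontal axis through the centroid, so I = ΣĪ (holes subtracted) = 85 110 272 mm⁴.

Ix ≈ 8.511 × 10⁷ mm⁴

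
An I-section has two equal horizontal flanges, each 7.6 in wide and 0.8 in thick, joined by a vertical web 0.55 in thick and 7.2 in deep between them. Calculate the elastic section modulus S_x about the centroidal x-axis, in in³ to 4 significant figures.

Split into non-overlapping primitives; take the origin at the lower-left of the bounding box.
Bottom flange: 7.6 × 0.8, A = 6.08 in², y = 0.4 in, Ī = 0.324267 in⁴.
Web: 0.55 × 7.2, A = 3.96 in², y = 4.4 in, Ī = 17.1072 in⁴.
Top flange: 7.6 × 0.8, A = 6.08 in², y = 8.4 in, Ī = 0.324267 in⁴.
By symmetry the centroid is at mid-height, ȳ = 4.4 in.
Transfer each piece to the centroidal x-axis using Ī + A·d² with d = y − 4.4:
  bottom flange: d = -4 in → contributes +97.6043 in⁴
  web: d = 0 in → contributes +17.1072 in⁴
  top flange: d = 4 in → contributes +97.6043 in⁴
Total I = 212.316 in⁴.
Extreme fibre distance c = 4.4 in; S = I/c = 48.2536 in³.

S_x ≈ 48.25 in³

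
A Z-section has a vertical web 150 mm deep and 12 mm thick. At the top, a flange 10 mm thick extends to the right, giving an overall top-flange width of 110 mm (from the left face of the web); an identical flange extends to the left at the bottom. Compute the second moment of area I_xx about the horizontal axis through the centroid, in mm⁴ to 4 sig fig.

Treat the section as a set of non-overlapping primitives; coordinates are from the bounding-box lower-left.
Web: 12 × 150, A = 1 800 mm², y = 75 mm, Ī = 3 375 000 mm⁴.
Top flange (beyond web): 98 × 10, A = 980 mm², y = 145 mm, Ī = 8166.67 mm⁴.
Bottom flange (beyond web): 98 × 10, A = 980 mm², y = 5 mm, Ī = 8166.67 mm⁴.
Centroid: ȳ = ΣA·y / ΣA = 75 mm.
Transfer each piece to the horizontal axis through the centroid using Ī + A·d² with d = y − 75:
  web: d = 0 mm → contributes +3 375 000 mm⁴
  top flange (beyond web): d = 70 mm → contributes +4 810 167 mm⁴
  bottom flange (beyond web): d = -70 mm → contributes +4 810 167 mm⁴
Total I = 12 995 333 mm⁴.

I_xx ≈ 1.300 × 10⁷ mm⁴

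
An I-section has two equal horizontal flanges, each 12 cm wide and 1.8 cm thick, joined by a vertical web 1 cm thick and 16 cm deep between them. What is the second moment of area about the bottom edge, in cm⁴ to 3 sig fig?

I_base ≈ 9460 cm⁴

Split into non-overlapping primitives; take the origin at the lower-left of the bounding box.
Bottom flange: 12 × 1.8, A = 21.6 cm², y = 0.9 cm, Ī = 5.832 cm⁴.
Web: 1 × 16, A = 16 cm², y = 9.8 cm, Ī = 341.33 cm⁴.
Top flange: 12 × 1.8, A = 21.6 cm², y = 18.7 cm, Ī = 5.832 cm⁴.
Transfer each piece to the bottom edge using Ī + A·d² with d = y − 0:
  bottom flange: d = 0.9 cm → contributes +23.328 cm⁴
  web: d = 9.8 cm → contributes +1 878 cm⁴
  top flange: d = 18.7 cm → contributes +7559.1 cm⁴
Total I = 9460.4 cm⁴.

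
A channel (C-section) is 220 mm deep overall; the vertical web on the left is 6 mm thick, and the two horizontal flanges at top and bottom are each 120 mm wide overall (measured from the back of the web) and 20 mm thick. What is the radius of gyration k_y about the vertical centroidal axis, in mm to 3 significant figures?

Decompose the section into non-overlapping parts with the origin at the bottom-left of its bounding rectangle.
Web: 6 × 220, A = 1 320 mm², x = 3 mm, Ī = 3 960 mm⁴.
Top flange (beyond web): 114 × 20, A = 2 280 mm², x = 63 mm, Ī = 2 469 240 mm⁴.
Bottom flange (beyond web): 114 × 20, A = 2 280 mm², x = 63 mm, Ī = 2 469 240 mm⁴.
Centroid: x̄ = ΣA·x / ΣA = 49.531 mm.
Transfer each piece to the vertical centroidal axis using Ī + A·d² with d = x − 49.531:
  web: d = -46.531 mm → contributes +2 861 889 mm⁴
  top flange (beyond web): d = 13.469 mm → contributes +2 882 888 mm⁴
  bottom flange (beyond web): d = 13.469 mm → contributes +2 882 888 mm⁴
Total I = 8 627 664 mm⁴.
Radius of gyration: k = √(I/A) = √(8 627 664 / 5 880) = 38.305 mm.

k_y ≈ 38.3 mm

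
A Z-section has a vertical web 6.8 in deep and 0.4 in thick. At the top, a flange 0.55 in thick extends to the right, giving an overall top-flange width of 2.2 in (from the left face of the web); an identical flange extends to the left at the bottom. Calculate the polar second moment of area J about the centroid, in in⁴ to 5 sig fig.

Treat the section as a set of non-overlapping primitives; coordinates are from the bounding-box lower-left.
Web: 0.4 × 6.8, A = 2.72 in², y = 3.4 in, Ī = 10.48107 in⁴.
Top flange (beyond web): 1.8 × 0.55, A = 0.99 in², y = 6.525 in, Ī = 0.02495625 in⁴.
Bottom flange (beyond web): 1.8 × 0.55, A = 0.99 in², y = 0.275 in, Ī = 0.02495625 in⁴.
Centroid: ȳ = ΣA·y / ΣA = 3.4 in.
Transfer each piece to the centroidal x-axis using Ī + A·d² with d = y − 3.4:
  web: d = 0 in → contributes +10.48107 in⁴
  top flange (beyond web): d = 3.125 in → contributes +9.692925 in⁴
  bottom flange (beyond web): d = -3.125 in → contributes +9.692925 in⁴
Total I = 29.86692 in⁴.
For the y-axis: x̄ = 2 in.
Repeating about the centroidal y-axis gives I_y = 2.966667 in⁴.
Polar second moment: J = I_x + I_y = 32.83358 in⁴.

J ≈ 32.834 in⁴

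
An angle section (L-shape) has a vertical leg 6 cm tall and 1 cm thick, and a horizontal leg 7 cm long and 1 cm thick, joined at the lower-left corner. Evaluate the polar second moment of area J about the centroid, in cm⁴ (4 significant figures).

J ≈ 92.50 cm⁴

Decompose the section into non-overlapping parts with the origin at the bottom-left of its bounding rectangle.
Vertical leg: 1 × 6, A = 6 cm², y = 3 cm, Ī = 18 cm⁴.
Horizontal leg (remainder): 6 × 1, A = 6 cm², y = 0.5 cm, Ī = 0.5 cm⁴.
Centroid: ȳ = ΣA·y / ΣA = 1.75 cm.
Transfer each piece to the centroidal x-axis using Ī + A·d² with d = y − 1.75:
  vertical leg: d = 1.25 cm → contributes +27.375 cm⁴
  horizontal leg (remainder): d = -1.25 cm → contributes +9.875 cm⁴
Total I = 37.25 cm⁴.
For the y-axis: x̄ = 2.25 cm.
Repeating about the centroidal y-axis gives I_y = 55.25 cm⁴.
Polar second moment: J = I_x + I_y = 92.5 cm⁴.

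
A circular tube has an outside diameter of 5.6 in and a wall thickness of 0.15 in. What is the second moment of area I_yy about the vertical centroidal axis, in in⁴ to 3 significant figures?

Break the section into simple shapes (no overlaps), measuring from the bottom-left corner of the bounding box.
Outer circle: ⌀5.6, A = 24.63 in², x = 2.8 in, Ī = 48.275 in⁴.
Bore (subtracted): ⌀5.3, A = 22.062 in², x = 2.8 in, Ī = 38.732 in⁴.
By symmetry the centroid is at mid-width, x̄ = 2.8 in.
All pieces are centred on the vertical centroidal axis, so I = ΣĪ (holes subtracted) = 9.5427 in⁴.

I_yy ≈ 9.54 in⁴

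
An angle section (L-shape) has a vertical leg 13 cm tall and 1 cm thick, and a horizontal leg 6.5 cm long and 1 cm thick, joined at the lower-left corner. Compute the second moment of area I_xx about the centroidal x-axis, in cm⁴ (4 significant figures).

I_xx ≈ 322.7 cm⁴

Treat the section as a set of non-overlapping primitives; coordinates are from the bounding-box lower-left.
Vertical leg: 1 × 13, A = 13 cm², y = 6.5 cm, Ī = 183.083 cm⁴.
Horizontal leg (remainder): 5.5 × 1, A = 5.5 cm², y = 0.5 cm, Ī = 0.458333 cm⁴.
Centroid: ȳ = ΣA·y / ΣA = 4.71622 cm.
Transfer each piece to the centroidal x-axis using Ī + A·d² with d = y − 4.71622:
  vertical leg: d = 1.78378 cm → contributes +224.448 cm⁴
  horizontal leg (remainder): d = -4.21622 cm → contributes +98.229 cm⁴
Total I = 322.677 cm⁴.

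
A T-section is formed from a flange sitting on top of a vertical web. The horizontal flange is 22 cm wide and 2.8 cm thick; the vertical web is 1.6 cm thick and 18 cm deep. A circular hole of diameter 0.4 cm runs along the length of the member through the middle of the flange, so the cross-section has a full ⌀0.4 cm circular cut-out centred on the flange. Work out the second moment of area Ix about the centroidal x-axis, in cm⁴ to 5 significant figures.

Ix ≈ 2939.1 cm⁴

Treat the section as a set of non-overlapping primitives; coordinates are from the bounding-box lower-left.
Flange: 22 × 2.8, A = 61.6 cm², y = 19.4 cm, Ī = 40.24533 cm⁴.
Web: 1.6 × 18, A = 28.8 cm², y = 9 cm, Ī = 777.6 cm⁴.
Hole (subtracted): ⌀0.4, A = 0.1256637 cm², y = 19.4 cm, Ī = 0.001256637 cm⁴.
Centroid: ȳ = ΣA·y / ΣA = 16.08211 cm.
Transfer each piece to the centroidal x-axis using Ī + A·d² with d = y − 16.08211:
  flange: d = 3.317886 cm → contributes +718.361 cm⁴
  web: d = -7.082114 cm → contributes +2222.102 cm⁴
  hole: d = 3.317886 cm → contributes −1.384609 cm⁴
Total I = 2939.079 cm⁴.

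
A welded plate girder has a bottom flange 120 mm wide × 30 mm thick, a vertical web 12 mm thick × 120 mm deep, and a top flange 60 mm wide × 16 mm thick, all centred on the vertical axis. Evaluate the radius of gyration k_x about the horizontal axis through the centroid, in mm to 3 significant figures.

k_x ≈ 57.3 mm

Split into non-overlapping primitives; take the origin at the lower-left of the bounding box.
Bottom plate: 120 × 30, A = 3 600 mm², y = 15 mm, Ī = 270 000 mm⁴.
Web plate: 12 × 120, A = 1 440 mm², y = 90 mm, Ī = 1 728 000 mm⁴.
Top plate: 60 × 16, A = 960 mm², y = 158 mm, Ī = 20 480 mm⁴.
Centroid: ȳ = ΣA·y / ΣA = 55.88 mm.
Transfer each piece to the horizontal axis through the centroid using Ī + A·d² with d = y − 55.88:
  bottom plate: d = -40.88 mm → contributes +6 286 228 mm⁴
  web plate: d = 34.12 mm → contributes +3 404 411 mm⁴
  top plate: d = 102.12 mm → contributes +10 031 835 mm⁴
Total I = 19 722 474 mm⁴.
Radius of gyration: k = √(I/A) = √(19 722 474 / 6 000) = 57.333 mm.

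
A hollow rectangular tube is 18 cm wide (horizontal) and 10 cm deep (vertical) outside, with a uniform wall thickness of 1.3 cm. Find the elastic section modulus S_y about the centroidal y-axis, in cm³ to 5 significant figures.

S_y ≈ 289.75 cm³

Treat the section as a set of non-overlapping primitives; coordinates are from the bounding-box lower-left.
Outer rectangle: 18 × 10, A = 180 cm², x = 9 cm, Ī = 4 860 cm⁴.
Inner void (subtracted): 15.4 × 7.4, A = 113.96 cm², x = 9 cm, Ī = 2252.229 cm⁴.
By symmetry the centroid is at mid-width, x̄ = 9 cm.
All pieces are centred on the centroidal y-axis, so I = ΣĪ (holes subtracted) = 2607.771 cm⁴.
Extreme fibre distance c = 9 cm; S = I/c = 289.7523 cm³.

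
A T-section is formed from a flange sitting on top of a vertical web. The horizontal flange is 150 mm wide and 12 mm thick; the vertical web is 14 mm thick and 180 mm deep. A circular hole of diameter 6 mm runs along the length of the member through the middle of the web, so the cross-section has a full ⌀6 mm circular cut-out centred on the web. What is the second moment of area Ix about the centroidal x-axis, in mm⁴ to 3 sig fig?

Split into non-overlapping primitives; take the origin at the lower-left of the bounding box.
Flange: 150 × 12, A = 1 800 mm², y = 186 mm, Ī = 21 600 mm⁴.
Web: 14 × 180, A = 2 520 mm², y = 90 mm, Ī = 6 804 000 mm⁴.
Hole (subtracted): ⌀6, A = 28.274 mm², y = 90 mm, Ī = 63.617 mm⁴.
Centroid: ȳ = ΣA·y / ΣA = 130.26 mm.
Transfer each piece to the centroidal x-axis using Ī + A·d² with d = y − 130.26:
  flange: d = 55.736 mm → contributes +5 613 399 mm⁴
  web: d = -40.264 mm → contributes +10 889 301 mm⁴
  hole: d = -40.264 mm → contributes −45 901 mm⁴
Total I = 16 456 799 mm⁴.

Ix ≈ 1.65 × 10⁷ mm⁴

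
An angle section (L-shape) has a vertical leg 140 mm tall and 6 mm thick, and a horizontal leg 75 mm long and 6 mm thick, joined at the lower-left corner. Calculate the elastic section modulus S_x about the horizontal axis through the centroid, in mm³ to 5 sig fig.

S_x ≈ 2.8421 × 10⁴ mm³

Split into non-overlapping primitives; take the origin at the lower-left of the bounding box.
Vertical leg: 6 × 140, A = 840 mm², y = 70 mm, Ī = 1 372 000 mm⁴.
Horizontal leg (remainder): 69 × 6, A = 414 mm², y = 3 mm, Ī = 1 242 mm⁴.
Centroid: ȳ = ΣA·y / ΣA = 47.88038 mm.
Transfer each piece to the horizontal axis through the centroid using Ī + A·d² with d = y − 47.88038:
  vertical leg: d = 22.11962 mm → contributes +1 782 993 mm⁴
  horizontal leg (remainder): d = -44.88038 mm → contributes +835 141 mm⁴
Total I = 2 618 134 mm⁴.
Extreme fibre distance c = 92.11962 mm; S = I/c = 28421.03 mm³.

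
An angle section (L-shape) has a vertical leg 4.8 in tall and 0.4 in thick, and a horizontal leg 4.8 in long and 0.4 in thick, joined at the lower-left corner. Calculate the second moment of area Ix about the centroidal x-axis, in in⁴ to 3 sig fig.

Ix ≈ 8.15 in⁴

Decompose the section into non-overlapping parts with the origin at the bottom-left of its bounding rectangle.
Vertical leg: 0.4 × 4.8, A = 1.92 in², y = 2.4 in, Ī = 3.6864 in⁴.
Horizontal leg (remainder): 4.4 × 0.4, A = 1.76 in², y = 0.2 in, Ī = 0.023467 in⁴.
Centroid: ȳ = ΣA·y / ΣA = 1.3478 in.
Transfer each piece to the centroidal x-axis using Ī + A·d² with d = y − 1.3478:
  vertical leg: d = 1.0522 in → contributes +5.812 in⁴
  horizontal leg (remainder): d = -1.1478 in → contributes +2.3423 in⁴
Total I = 8.1542 in⁴.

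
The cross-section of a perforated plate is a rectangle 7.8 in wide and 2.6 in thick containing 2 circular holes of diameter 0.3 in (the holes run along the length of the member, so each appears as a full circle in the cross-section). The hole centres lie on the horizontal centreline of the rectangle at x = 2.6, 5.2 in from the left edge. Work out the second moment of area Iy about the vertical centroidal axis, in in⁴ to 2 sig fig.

Iy ≈ 100 in⁴

Treat the section as a set of non-overlapping primitives; coordinates are from the bounding-box lower-left.
Plate: 7.8 × 2.6, A = 20.28 in², x = 3.9 in, Ī = 102.8 in⁴.
Hole 1 (subtracted): ⌀0.3, A = 0.07069 in², x = 2.6 in, Ī = 0.0003976 in⁴.
Hole 2 (subtracted): ⌀0.3, A = 0.07069 in², x = 5.2 in, Ī = 0.0003976 in⁴.
By symmetry the centroid is at mid-width, x̄ = 3.9 in.
Transfer each piece to the vertical centroidal axis using Ī + A·d² with d = x − 3.9:
  plate: d = 0 in → contributes +102.8 in⁴
  hole 1: d = -1.3 in → contributes −0.1199 in⁴
  hole 2: d = 1.3 in → contributes −0.1199 in⁴
Total I = 102.6 in⁴.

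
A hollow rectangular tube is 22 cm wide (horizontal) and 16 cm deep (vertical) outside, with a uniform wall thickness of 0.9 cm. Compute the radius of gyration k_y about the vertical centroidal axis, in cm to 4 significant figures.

Decompose the section into non-overlapping parts with the origin at the bottom-left of its bounding rectangle.
Outer rectangle: 22 × 16, A = 352 cm², x = 11 cm, Ī = 14197.3 cm⁴.
Inner void (subtracted): 20.2 × 14.2, A = 286.84 cm², x = 11 cm, Ī = 9753.52 cm⁴.
By symmetry the centroid is at mid-width, x̄ = 11 cm.
All pieces are centred on the vertical centroidal axis, so I = ΣĪ (holes subtracted) = 4443.82 cm⁴.
Radius of gyration: k = √(I/A) = √(4443.82 / 65.16) = 8.25824 cm.

k_y ≈ 8.258 cm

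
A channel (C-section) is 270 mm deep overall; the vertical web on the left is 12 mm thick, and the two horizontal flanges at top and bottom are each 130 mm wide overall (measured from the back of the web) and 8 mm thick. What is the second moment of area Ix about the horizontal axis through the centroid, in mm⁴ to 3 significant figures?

Ix ≈ 5.21 × 10⁷ mm⁴

Split into non-overlapping primitives; take the origin at the lower-left of the bounding box.
Web: 12 × 270, A = 3 240 mm², y = 135 mm, Ī = 19 683 000 mm⁴.
Top flange (beyond web): 118 × 8, A = 944 mm², y = 266 mm, Ī = 5034.7 mm⁴.
Bottom flange (beyond web): 118 × 8, A = 944 mm², y = 4 mm, Ī = 5034.7 mm⁴.
By symmetry the centroid is at mid-height, ȳ = 135 mm.
Transfer each piece to the horizontal axis through the centroid using Ī + A·d² with d = y − 135:
  web: d = 0 mm → contributes +19 683 000 mm⁴
  top flange (beyond web): d = 131 mm → contributes +16 205 019 mm⁴
  bottom flange (beyond web): d = -131 mm → contributes +16 205 019 mm⁴
Total I = 52 093 037 mm⁴.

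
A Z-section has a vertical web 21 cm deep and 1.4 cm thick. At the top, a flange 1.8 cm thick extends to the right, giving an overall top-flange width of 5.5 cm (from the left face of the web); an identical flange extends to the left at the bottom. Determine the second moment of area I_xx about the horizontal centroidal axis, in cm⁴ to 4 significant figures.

Split into non-overlapping primitives; take the origin at the lower-left of the bounding box.
Web: 1.4 × 21, A = 29.4 cm², y = 10.5 cm, Ī = 1080.45 cm⁴.
Top flange (beyond web): 4.1 × 1.8, A = 7.38 cm², y = 20.1 cm, Ī = 1.9926 cm⁴.
Bottom flange (beyond web): 4.1 × 1.8, A = 7.38 cm², y = 0.9 cm, Ī = 1.9926 cm⁴.
Centroid: ȳ = ΣA·y / ΣA = 10.5 cm.
Transfer each piece to the horizontal centroidal axis using Ī + A·d² with d = y − 10.5:
  web: d = 0 cm → contributes +1080.45 cm⁴
  top flange (beyond web): d = 9.6 cm → contributes +682.133 cm⁴
  bottom flange (beyond web): d = -9.6 cm → contributes +682.133 cm⁴
Total I = 2444.72 cm⁴.

I_xx ≈ 2445 cm⁴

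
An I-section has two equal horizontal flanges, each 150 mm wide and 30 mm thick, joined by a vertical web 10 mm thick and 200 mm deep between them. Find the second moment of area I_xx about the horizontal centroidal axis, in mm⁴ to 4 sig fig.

Treat the section as a set of non-overlapping primitives; coordinates are from the bounding-box lower-left.
Bottom flange: 150 × 30, A = 4 500 mm², y = 15 mm, Ī = 337 500 mm⁴.
Web: 10 × 200, A = 2 000 mm², y = 130 mm, Ī = 6 666 667 mm⁴.
Top flange: 150 × 30, A = 4 500 mm², y = 245 mm, Ī = 337 500 mm⁴.
By symmetry the centroid is at mid-height, ȳ = 130 mm.
Transfer each piece to the horizontal centroidal axis using Ī + A·d² with d = y − 130:
  bottom flange: d = -115 mm → contributes +59 850 000 mm⁴
  web: d = 0 mm → contributes +6 666 667 mm⁴
  top flange: d = 115 mm → contributes +59 850 000 mm⁴
Total I = 126 366 667 mm⁴.

I_xx ≈ 1.264 × 10⁸ mm⁴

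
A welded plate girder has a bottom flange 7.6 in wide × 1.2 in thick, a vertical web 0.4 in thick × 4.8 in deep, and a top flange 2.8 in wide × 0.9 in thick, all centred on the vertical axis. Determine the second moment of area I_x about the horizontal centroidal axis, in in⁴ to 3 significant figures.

I_x ≈ 77.5 in⁴

Split into non-overlapping primitives; take the origin at the lower-left of the bounding box.
Bottom plate: 7.6 × 1.2, A = 9.12 in², y = 0.6 in, Ī = 1.0944 in⁴.
Web plate: 0.4 × 4.8, A = 1.92 in², y = 3.6 in, Ī = 3.6864 in⁴.
Top plate: 2.8 × 0.9, A = 2.52 in², y = 6.45 in, Ī = 0.1701 in⁴.
Centroid: ȳ = ΣA·y / ΣA = 2.1119 in.
Transfer each piece to the horizontal centroidal axis using Ī + A·d² with d = y − 2.1119:
  bottom plate: d = -1.5119 in → contributes +21.943 in⁴
  web plate: d = 1.4881 in → contributes +7.9379 in⁴
  top plate: d = 4.3381 in → contributes +47.593 in⁴
Total I = 77.474 in⁴.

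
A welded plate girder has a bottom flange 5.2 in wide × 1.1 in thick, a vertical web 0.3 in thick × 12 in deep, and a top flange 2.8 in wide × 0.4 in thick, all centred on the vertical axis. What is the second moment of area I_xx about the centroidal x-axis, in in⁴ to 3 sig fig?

I_xx ≈ 243 in⁴

Split into non-overlapping primitives; take the origin at the lower-left of the bounding box.
Bottom plate: 5.2 × 1.1, A = 5.72 in², y = 0.55 in, Ī = 0.57677 in⁴.
Web plate: 0.3 × 12, A = 3.6 in², y = 7.1 in, Ī = 43.2 in⁴.
Top plate: 2.8 × 0.4, A = 1.12 in², y = 13.3 in, Ī = 0.014933 in⁴.
Centroid: ȳ = ΣA·y / ΣA = 4.1764 in.
Transfer each piece to the centroidal x-axis using Ī + A·d² with d = y − 4.1764:
  bottom plate: d = -3.6264 in → contributes +75.801 in⁴
  web plate: d = 2.9236 in → contributes +73.97 in⁴
  top plate: d = 9.1236 in → contributes +93.243 in⁴
Total I = 243.01 in⁴.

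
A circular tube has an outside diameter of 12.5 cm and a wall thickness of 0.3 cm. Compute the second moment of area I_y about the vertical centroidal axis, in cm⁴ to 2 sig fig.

Break the section into simple shapes (no overlaps), measuring from the bottom-left corner of the bounding box.
Outer circle: ⌀12.5, A = 122.7 cm², x = 6.25 cm, Ī = 1 198 cm⁴.
Bore (subtracted): ⌀11.9, A = 111.2 cm², x = 6.25 cm, Ī = 984.4 cm⁴.
By symmetry the centroid is at mid-width, x̄ = 6.25 cm.
All pieces are centred on the vertical centroidal axis, so I = ΣĪ (holes subtracted) = 214.1 cm⁴.

I_y ≈ 210 cm⁴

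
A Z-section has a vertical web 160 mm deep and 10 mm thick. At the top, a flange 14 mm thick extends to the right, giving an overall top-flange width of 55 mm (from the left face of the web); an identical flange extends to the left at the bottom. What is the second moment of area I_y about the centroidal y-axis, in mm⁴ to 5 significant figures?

Break the section into simple shapes (no overlaps), measuring from the bottom-left corner of the bounding box.
Web: 10 × 160, A = 1 600 mm², x = 50 mm, Ī = 13333.33 mm⁴.
Top flange (beyond web): 45 × 14, A = 630 mm², x = 77.5 mm, Ī = 106312.5 mm⁴.
Bottom flange (beyond web): 45 × 14, A = 630 mm², x = 22.5 mm, Ī = 106312.5 mm⁴.
Centroid: x̄ = ΣA·x / ΣA = 50 mm.
Transfer each piece to the centroidal y-axis using Ī + A·d² with d = x − 50:
  web: d = 0 mm → contributes +13333.33 mm⁴
  top flange (beyond web): d = 27.5 mm → contributes +582 750 mm⁴
  bottom flange (beyond web): d = -27.5 mm → contributes +582 750 mm⁴
Total I = 1 178 833 mm⁴.

I_y ≈ 1.1788 × 10⁶ mm⁴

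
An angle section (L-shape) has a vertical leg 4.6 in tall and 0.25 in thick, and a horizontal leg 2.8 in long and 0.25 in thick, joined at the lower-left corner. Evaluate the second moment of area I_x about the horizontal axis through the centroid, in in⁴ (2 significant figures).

I_x ≈ 4.0 in⁴

Split into non-overlapping primitives; take the origin at the lower-left of the bounding box.
Vertical leg: 0.25 × 4.6, A = 1.15 in², y = 2.3 in, Ī = 2.028 in⁴.
Horizontal leg (remainder): 2.55 × 0.25, A = 0.6375 in², y = 0.125 in, Ī = 0.00332 in⁴.
Centroid: ȳ = ΣA·y / ΣA = 1.524 in.
Transfer each piece to the horizontal axis through the centroid using Ī + A·d² with d = y − 1.524:
  vertical leg: d = 0.7757 in → contributes +2.72 in⁴
  horizontal leg (remainder): d = -1.399 in → contributes +1.252 in⁴
Total I = 3.971 in⁴.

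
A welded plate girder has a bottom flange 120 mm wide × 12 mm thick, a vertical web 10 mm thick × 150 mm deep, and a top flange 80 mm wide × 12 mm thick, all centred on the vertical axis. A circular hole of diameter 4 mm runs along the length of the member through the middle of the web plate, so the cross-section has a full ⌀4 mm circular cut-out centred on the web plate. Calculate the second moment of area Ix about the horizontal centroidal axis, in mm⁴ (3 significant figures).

Ix ≈ 1.82 × 10⁷ mm⁴

Decompose the section into non-overlapping parts with the origin at the bottom-left of its bounding rectangle.
Bottom plate: 120 × 12, A = 1 440 mm², y = 6 mm, Ī = 17 280 mm⁴.
Web plate: 10 × 150, A = 1 500 mm², y = 87 mm, Ī = 2 812 500 mm⁴.
Top plate: 80 × 12, A = 960 mm², y = 168 mm, Ī = 11 520 mm⁴.
Hole (subtracted): ⌀4, A = 12.566 mm², y = 87 mm, Ī = 12.566 mm⁴.
Centroid: ȳ = ΣA·y / ΣA = 76.999 mm.
Transfer each piece to the horizontal centroidal axis using Ī + A·d² with d = y − 76.999:
  bottom plate: d = -70.999 mm → contributes +7 276 022 mm⁴
  web plate: d = 10.001 mm → contributes +2 962 544 mm⁴
  top plate: d = 91.001 mm → contributes +7 961 535 mm⁴
  hole: d = 10.001 mm → contributes −1269.6 mm⁴
Total I = 18 198 831 mm⁴.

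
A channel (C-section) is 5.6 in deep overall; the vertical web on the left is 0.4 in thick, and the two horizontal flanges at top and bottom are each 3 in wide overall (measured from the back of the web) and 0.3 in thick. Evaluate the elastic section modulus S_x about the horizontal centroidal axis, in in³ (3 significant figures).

S_x ≈ 6.01 in³

Break the section into simple shapes (no overlaps), measuring from the bottom-left corner of the bounding box.
Web: 0.4 × 5.6, A = 2.24 in², y = 2.8 in, Ī = 5.8539 in⁴.
Top flange (beyond web): 2.6 × 0.3, A = 0.78 in², y = 5.45 in, Ī = 0.00585 in⁴.
Bottom flange (beyond web): 2.6 × 0.3, A = 0.78 in², y = 0.15 in, Ī = 0.00585 in⁴.
By symmetry the centroid is at mid-height, ȳ = 2.8 in.
Transfer each piece to the horizontal centroidal axis using Ī + A·d² with d = y − 2.8:
  web: d = 0 in → contributes +5.8539 in⁴
  top flange (beyond web): d = 2.65 in → contributes +5.4834 in⁴
  bottom flange (beyond web): d = -2.65 in → contributes +5.4834 in⁴
Total I = 16.821 in⁴.
Extreme fibre distance c = 2.8 in; S = I/c = 6.0074 in³.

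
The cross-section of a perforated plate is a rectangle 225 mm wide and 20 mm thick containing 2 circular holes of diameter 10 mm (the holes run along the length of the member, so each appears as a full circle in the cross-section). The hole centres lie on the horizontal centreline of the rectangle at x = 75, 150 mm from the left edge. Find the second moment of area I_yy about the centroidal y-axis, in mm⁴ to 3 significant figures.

I_yy ≈ 1.88 × 10⁷ mm⁴

Split into non-overlapping primitives; take the origin at the lower-left of the bounding box.
Plate: 225 × 20, A = 4 500 mm², x = 112.5 mm, Ī = 18 984 375 mm⁴.
Hole 1 (subtracted): ⌀10, A = 78.54 mm², x = 75 mm, Ī = 490.87 mm⁴.
Hole 2 (subtracted): ⌀10, A = 78.54 mm², x = 150 mm, Ī = 490.87 mm⁴.
By symmetry the centroid is at mid-width, x̄ = 112.5 mm.
Transfer each piece to the centroidal y-axis using Ī + A·d² with d = x − 112.5:
  plate: d = 0 mm → contributes +18 984 375 mm⁴
  hole 1: d = -37.5 mm → contributes −110 937 mm⁴
  hole 2: d = 37.5 mm → contributes −110 937 mm⁴
Total I = 18 762 500 mm⁴.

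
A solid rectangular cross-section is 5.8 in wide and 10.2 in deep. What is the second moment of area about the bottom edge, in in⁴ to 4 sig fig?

I_base ≈ 2052 in⁴

The section: 5.8 × 10.2, A = 59.16 in², y = 5.1 in, Ī = 512.917 in⁴.
Transfer it to a horizontal axis along the bottom face using Ī + A·d² with d = y − 0:
  the section: d = 5.1 in → contributes +2051.67 in⁴
Total I = 2051.67 in⁴.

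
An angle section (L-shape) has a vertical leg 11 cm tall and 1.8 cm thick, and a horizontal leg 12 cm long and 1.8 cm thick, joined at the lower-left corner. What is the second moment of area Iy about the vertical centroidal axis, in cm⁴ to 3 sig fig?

Iy ≈ 507 cm⁴

Decompose the section into non-overlapping parts with the origin at the bottom-left of its bounding rectangle.
Vertical leg: 1.8 × 11, A = 19.8 cm², x = 0.9 cm, Ī = 5.346 cm⁴.
Horizontal leg (remainder): 10.2 × 1.8, A = 18.36 cm², x = 6.9 cm, Ī = 159.18 cm⁴.
Centroid: x̄ = ΣA·x / ΣA = 3.7868 cm.
Transfer each piece to the vertical centroidal axis using Ī + A·d² with d = x − 3.7868:
  vertical leg: d = -2.8868 cm → contributes +170.35 cm⁴
  horizontal leg (remainder): d = 3.1132 cm → contributes +337.13 cm⁴
Total I = 507.48 cm⁴.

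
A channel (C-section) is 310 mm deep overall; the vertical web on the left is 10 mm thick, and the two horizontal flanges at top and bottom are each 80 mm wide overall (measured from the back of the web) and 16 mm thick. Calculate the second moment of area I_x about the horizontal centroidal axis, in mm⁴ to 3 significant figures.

I_x ≈ 7.33 × 10⁷ mm⁴

Decompose the section into non-overlapping parts with the origin at the bottom-left of its bounding rectangle.
Web: 10 × 310, A = 3 100 mm², y = 155 mm, Ī = 24 825 833 mm⁴.
Top flange (beyond web): 70 × 16, A = 1 120 mm², y = 302 mm, Ī = 23 893 mm⁴.
Bottom flange (beyond web): 70 × 16, A = 1 120 mm², y = 8 mm, Ī = 23 893 mm⁴.
By symmetry the centroid is at mid-height, ȳ = 155 mm.
Transfer each piece to the horizontal centroidal axis using Ī + A·d² with d = y − 155:
  web: d = 0 mm → contributes +24 825 833 mm⁴
  top flange (beyond web): d = 147 mm → contributes +24 225 973 mm⁴
  bottom flange (beyond web): d = -147 mm → contributes +24 225 973 mm⁴
Total I = 73 277 780 mm⁴.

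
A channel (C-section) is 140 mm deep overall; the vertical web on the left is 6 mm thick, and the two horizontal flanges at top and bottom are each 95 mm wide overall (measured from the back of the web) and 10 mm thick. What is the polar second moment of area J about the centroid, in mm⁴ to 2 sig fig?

J ≈ 1.1 × 10⁷ mm⁴

Decompose the section into non-overlapping parts with the origin at the bottom-left of its bounding rectangle.
Web: 6 × 140, A = 840 mm², y = 70 mm, Ī = 1 372 000 mm⁴.
Top flange (beyond web): 89 × 10, A = 890 mm², y = 135 mm, Ī = 7 417 mm⁴.
Bottom flange (beyond web): 89 × 10, A = 890 mm², y = 5 mm, Ī = 7 417 mm⁴.
By symmetry the centroid is at mid-height, ȳ = 70 mm.
Transfer each piece to the centroidal x-axis using Ī + A·d² with d = y − 70:
  web: d = 0 mm → contributes +1 372 000 mm⁴
  top flange (beyond web): d = 65 mm → contributes +3 767 667 mm⁴
  bottom flange (beyond web): d = -65 mm → contributes +3 767 667 mm⁴
Total I = 8 907 333 mm⁴.
For the y-axis: x̄ = 35.27 mm.
Repeating about the centroidal y-axis gives I_y = 2 465 081 mm⁴.
Polar second moment: J = I_x + I_y = 11 372 414 mm⁴.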